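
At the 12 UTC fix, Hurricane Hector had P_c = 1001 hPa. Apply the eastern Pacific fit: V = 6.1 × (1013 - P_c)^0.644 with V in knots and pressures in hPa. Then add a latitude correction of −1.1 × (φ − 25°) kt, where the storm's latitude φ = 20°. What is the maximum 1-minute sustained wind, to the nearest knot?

36 kt

ΔP = 1013 − 1001 = 12 hPa.
12^0.644 ≈ 4.954.
V ≈ 6.1 × 4.954 ≈ 30.2 kt.
Latitude correction: −1.1 × (20 − 25) = 5.5 kt.
Corrected V ≈ 35.7 kt → 36 kt.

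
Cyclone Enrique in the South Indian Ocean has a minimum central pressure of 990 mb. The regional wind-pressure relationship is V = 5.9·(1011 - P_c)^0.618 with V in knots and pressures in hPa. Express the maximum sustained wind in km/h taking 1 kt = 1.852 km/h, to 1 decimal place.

71.7 km/h

ΔP = 1011 − 990 = 21 mb.
V ≈ 5.9 × 21^0.618 = 5.9 × 6.563 ≈ 38.724 kt.
38.724 × 1.852 ≈ 71.72 km/h → 71.7 km/h.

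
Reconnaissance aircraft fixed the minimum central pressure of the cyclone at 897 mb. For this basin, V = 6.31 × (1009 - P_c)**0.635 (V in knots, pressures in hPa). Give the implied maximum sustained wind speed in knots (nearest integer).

ΔP = 1009 − 897 = 112 mb.
112^0.635 ≈ 20.010.
V ≈ 6.31 × 20.010 ≈ 126.3 kt.

126 kt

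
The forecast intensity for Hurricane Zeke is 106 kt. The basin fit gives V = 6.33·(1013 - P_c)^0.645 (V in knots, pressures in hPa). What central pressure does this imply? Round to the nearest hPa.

ΔP = (V / 6.33)^(1/0.645) = (106/6.33)^1.550.
106/6.33 = 16.746; 16.746^1.550 ≈ 78.98 hPa.
P_c = 1013 − 78.98 = 934.02 ≈ 934 hPa.

934 hPa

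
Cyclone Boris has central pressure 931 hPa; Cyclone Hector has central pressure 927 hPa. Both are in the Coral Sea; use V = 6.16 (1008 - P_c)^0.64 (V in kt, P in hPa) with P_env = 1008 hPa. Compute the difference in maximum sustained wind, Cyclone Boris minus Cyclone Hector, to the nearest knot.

-3 kt

Cyclone Boris: ΔP = 77; V ≈ 6.16 × 77^0.64 ≈ 99.30 kt.
Cyclone Hector: ΔP = 81; V ≈ 6.16 × 81^0.64 ≈ 102.57 kt.
Difference ≈ 99.30 − 102.57 = -3.27 → -3 kt.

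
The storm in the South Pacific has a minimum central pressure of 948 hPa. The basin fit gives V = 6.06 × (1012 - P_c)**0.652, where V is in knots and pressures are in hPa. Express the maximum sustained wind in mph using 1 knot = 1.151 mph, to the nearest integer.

105 mph

ΔP = 1012 − 948 = 64 hPa.
V ≈ 6.06 × 64^0.652 = 6.06 × 15.053 ≈ 91.222 kt.
91.222 × 1.151 ≈ 105.00 mph → 105 mph.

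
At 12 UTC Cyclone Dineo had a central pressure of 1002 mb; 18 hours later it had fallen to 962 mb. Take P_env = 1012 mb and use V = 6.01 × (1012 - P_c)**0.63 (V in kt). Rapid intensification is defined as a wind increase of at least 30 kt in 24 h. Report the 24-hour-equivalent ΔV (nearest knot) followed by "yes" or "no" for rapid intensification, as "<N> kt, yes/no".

V₁: ΔP = 10, V ≈ 6.01 × 10^0.63 ≈ 25.64 kt.
V₂: ΔP = 50, V ≈ 6.01 × 50^0.63 ≈ 70.67 kt.
ΔV over 18 h = 45.03 kt → 24 h equivalent = 45.03 × 24/18 ≈ 60.04 kt.
60 kt ≥ 30 kt ⇒ rapid intensification.

60 kt, yes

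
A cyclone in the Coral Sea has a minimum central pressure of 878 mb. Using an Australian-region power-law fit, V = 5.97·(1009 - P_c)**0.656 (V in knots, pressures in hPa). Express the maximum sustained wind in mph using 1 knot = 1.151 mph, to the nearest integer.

168 mph

ΔP = 1009 − 878 = 131 mb.
V ≈ 5.97 × 131^0.656 = 5.97 × 24.487 ≈ 146.186 kt.
146.186 × 1.151 ≈ 168.26 mph → 168 mph.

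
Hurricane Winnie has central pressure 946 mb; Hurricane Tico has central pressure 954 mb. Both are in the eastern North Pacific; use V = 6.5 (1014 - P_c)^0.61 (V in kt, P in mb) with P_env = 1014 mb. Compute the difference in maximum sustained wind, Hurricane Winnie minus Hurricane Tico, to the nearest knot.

6 kt

Hurricane Winnie: ΔP = 68; V ≈ 6.5 × 68^0.61 ≈ 85.26 kt.
Hurricane Tico: ΔP = 60; V ≈ 6.5 × 60^0.61 ≈ 78.99 kt.
Difference ≈ 85.26 − 78.99 = 6.27 → 6 kt.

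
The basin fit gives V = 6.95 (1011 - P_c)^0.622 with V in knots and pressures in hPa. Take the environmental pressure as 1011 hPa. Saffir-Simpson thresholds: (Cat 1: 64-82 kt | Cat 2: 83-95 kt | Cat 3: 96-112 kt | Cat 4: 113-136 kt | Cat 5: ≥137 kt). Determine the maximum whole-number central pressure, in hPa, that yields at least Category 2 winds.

957 hPa

Category 2 begins at V = 83 kt.
Required ΔP = (83/6.95)^(1/0.622) = 11.942^1.608 ≈ 53.91 hPa.
P_c ≤ 1011 − 53.91 = 957.09, so the highest integer P_c is 957 hPa.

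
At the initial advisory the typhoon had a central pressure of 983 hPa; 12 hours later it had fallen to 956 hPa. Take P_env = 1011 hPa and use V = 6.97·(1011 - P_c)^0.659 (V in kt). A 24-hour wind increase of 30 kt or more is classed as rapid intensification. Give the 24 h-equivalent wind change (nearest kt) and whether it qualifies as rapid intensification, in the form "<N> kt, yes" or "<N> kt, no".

V₁: ΔP = 28, V ≈ 6.97 × 28^0.659 ≈ 62.65 kt.
V₂: ΔP = 55, V ≈ 6.97 × 55^0.659 ≈ 97.75 kt.
ΔV over 12 h = 35.10 kt → 24 h equivalent = 35.10 × 24/12 ≈ 70.20 kt.
70 kt ≥ 30 kt ⇒ rapid intensification.

70 kt, yes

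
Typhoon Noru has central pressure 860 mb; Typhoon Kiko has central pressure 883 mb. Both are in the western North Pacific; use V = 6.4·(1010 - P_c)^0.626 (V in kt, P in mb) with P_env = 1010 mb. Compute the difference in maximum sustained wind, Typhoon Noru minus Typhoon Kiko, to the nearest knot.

Typhoon Noru: ΔP = 150; V ≈ 6.4 × 150^0.626 ≈ 147.37 kt.
Typhoon Kiko: ΔP = 127; V ≈ 6.4 × 127^0.626 ≈ 132.79 kt.
Difference ≈ 147.37 − 132.79 = 14.58 → 15 kt.

15 kt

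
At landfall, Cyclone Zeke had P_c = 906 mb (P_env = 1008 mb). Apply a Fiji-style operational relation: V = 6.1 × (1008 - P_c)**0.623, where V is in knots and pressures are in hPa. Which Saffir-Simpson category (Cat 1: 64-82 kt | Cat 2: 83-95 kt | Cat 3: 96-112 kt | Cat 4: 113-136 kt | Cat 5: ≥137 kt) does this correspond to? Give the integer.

3

ΔP = 1008 − 906 = 102 mb.
V ≈ 6.1 × 102^0.623 = 6.1 × 17.84 ≈ 109 kt.
109 kt falls in the Category 3 band.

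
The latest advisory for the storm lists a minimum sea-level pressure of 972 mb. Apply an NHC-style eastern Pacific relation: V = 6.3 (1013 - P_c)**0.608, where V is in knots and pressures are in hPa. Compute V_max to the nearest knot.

ΔP = 1013 − 972 = 41 mb.
41^0.608 ≈ 9.563.
V ≈ 6.3 × 9.563 ≈ 60.2 kt.

60 kt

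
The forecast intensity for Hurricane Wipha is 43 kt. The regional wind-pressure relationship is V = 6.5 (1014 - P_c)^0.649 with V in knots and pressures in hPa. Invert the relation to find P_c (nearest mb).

996 mb

ΔP = (V / 6.5)^(1/0.649) = (43/6.5)^1.541.
43/6.5 = 6.615; 6.615^1.541 ≈ 18.38 mb.
P_c = 1014 − 18.38 = 995.62 ≈ 996 mb.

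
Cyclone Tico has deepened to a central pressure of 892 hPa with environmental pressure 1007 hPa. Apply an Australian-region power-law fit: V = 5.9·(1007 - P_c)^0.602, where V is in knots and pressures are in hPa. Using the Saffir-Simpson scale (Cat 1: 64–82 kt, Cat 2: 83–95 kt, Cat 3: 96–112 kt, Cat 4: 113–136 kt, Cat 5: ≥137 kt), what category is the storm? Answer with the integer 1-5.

ΔP = 1007 − 892 = 115 hPa.
V ≈ 5.9 × 115^0.602 = 5.9 × 17.40 ≈ 103 kt.
103 kt falls in the Category 3 band.

3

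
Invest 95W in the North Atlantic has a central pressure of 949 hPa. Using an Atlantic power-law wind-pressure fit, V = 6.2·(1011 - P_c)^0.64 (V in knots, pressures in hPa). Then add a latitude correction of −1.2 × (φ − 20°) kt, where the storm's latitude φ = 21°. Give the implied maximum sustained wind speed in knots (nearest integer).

86 kt

ΔP = 1011 − 949 = 62 hPa.
62^0.64 ≈ 14.032.
V ≈ 6.2 × 14.032 ≈ 87.0 kt.
Latitude correction: −1.2 × (21 − 20) = -1.2 kt.
Corrected V ≈ 85.8 kt → 86 kt.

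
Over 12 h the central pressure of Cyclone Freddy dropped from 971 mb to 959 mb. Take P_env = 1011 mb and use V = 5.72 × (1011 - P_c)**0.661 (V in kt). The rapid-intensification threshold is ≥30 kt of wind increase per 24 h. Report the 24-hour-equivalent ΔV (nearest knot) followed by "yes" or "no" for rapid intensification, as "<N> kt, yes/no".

V₁: ΔP = 40, V ≈ 5.72 × 40^0.661 ≈ 65.52 kt.
V₂: ΔP = 52, V ≈ 5.72 × 52^0.661 ≈ 77.92 kt.
ΔV over 12 h = 12.40 kt → 24 h equivalent = 12.40 × 24/12 ≈ 24.80 kt.
25 kt < 30 kt ⇒ not rapid intensification.

25 kt, no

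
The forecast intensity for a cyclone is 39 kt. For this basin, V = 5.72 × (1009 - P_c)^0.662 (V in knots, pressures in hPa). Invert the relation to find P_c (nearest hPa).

991 hPa

ΔP = (V / 5.72)^(1/0.662) = (39/5.72)^1.511.
39/5.72 = 6.818; 6.818^1.511 ≈ 18.17 hPa.
P_c = 1009 − 18.17 = 990.83 ≈ 991 hPa.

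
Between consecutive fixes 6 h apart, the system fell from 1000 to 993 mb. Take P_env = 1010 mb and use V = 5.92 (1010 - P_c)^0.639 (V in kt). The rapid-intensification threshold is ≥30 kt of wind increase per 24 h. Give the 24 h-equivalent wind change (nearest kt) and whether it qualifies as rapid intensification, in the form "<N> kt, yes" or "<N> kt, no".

V₁: ΔP = 10, V ≈ 5.92 × 10^0.639 ≈ 25.78 kt.
V₂: ΔP = 17, V ≈ 5.92 × 17^0.639 ≈ 36.19 kt.
ΔV over 6 h = 10.41 kt → 24 h equivalent = 10.41 × 24/6 ≈ 41.64 kt.
42 kt ≥ 30 kt ⇒ rapid intensification.

42 kt, yes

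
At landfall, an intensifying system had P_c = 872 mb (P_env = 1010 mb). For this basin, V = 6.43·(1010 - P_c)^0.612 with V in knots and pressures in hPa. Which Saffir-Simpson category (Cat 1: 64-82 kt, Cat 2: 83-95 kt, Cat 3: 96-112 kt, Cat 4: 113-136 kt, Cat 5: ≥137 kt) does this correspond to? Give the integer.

4

ΔP = 1010 − 872 = 138 mb.
V ≈ 6.43 × 138^0.612 = 6.43 × 20.40 ≈ 131 kt.
131 kt falls in the Category 4 band.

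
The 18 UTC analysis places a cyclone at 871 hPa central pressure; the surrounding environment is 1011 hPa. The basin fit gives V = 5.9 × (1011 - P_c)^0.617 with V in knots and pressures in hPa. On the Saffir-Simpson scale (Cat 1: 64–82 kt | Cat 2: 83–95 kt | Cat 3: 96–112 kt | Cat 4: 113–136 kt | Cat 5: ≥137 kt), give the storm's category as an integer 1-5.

ΔP = 1011 − 871 = 140 hPa.
V ≈ 5.9 × 140^0.617 = 5.9 × 21.09 ≈ 124 kt.
124 kt falls in the Category 4 band.

4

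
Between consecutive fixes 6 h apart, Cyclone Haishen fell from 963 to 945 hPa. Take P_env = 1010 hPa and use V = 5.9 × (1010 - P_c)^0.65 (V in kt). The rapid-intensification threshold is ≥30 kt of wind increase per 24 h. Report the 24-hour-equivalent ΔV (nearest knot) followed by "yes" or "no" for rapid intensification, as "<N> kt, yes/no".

68 kt, yes

V₁: ΔP = 47, V ≈ 5.9 × 47^0.65 ≈ 72.06 kt.
V₂: ΔP = 65, V ≈ 5.9 × 65^0.65 ≈ 88.97 kt.
ΔV over 6 h = 16.91 kt → 24 h equivalent = 16.91 × 24/6 ≈ 67.64 kt.
68 kt ≥ 30 kt ⇒ rapid intensification.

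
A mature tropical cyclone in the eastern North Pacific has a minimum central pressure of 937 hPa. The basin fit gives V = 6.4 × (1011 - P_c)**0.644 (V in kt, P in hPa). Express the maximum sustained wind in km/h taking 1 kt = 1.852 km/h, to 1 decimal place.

189.5 km/h

ΔP = 1011 − 937 = 74 hPa.
V ≈ 6.4 × 74^0.644 = 6.4 × 15.988 ≈ 102.321 kt.
102.321 × 1.852 ≈ 189.50 km/h → 189.5 km/h.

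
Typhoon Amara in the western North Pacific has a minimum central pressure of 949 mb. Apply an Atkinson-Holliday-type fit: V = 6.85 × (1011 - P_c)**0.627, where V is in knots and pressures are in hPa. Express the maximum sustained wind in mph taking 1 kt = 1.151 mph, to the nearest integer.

105 mph

ΔP = 1011 − 949 = 62 mb.
V ≈ 6.85 × 62^0.627 = 6.85 × 13.299 ≈ 91.100 kt.
91.100 × 1.151 ≈ 104.86 mph → 105 mph.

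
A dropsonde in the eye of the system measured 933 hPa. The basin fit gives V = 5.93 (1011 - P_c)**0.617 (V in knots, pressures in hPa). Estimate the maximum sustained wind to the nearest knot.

ΔP = 1011 − 933 = 78 hPa.
78^0.617 ≈ 14.704.
V ≈ 5.93 × 14.704 ≈ 87.2 kt.

87 kt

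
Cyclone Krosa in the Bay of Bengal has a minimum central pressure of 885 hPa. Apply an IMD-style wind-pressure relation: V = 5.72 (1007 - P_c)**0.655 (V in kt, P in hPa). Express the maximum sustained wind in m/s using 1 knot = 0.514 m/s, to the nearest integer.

ΔP = 1007 − 885 = 122 hPa.
V ≈ 5.72 × 122^0.655 = 5.72 × 23.258 ≈ 133.034 kt.
133.034 × 0.514 ≈ 68.38 m/s → 68 m/s.

68 m/s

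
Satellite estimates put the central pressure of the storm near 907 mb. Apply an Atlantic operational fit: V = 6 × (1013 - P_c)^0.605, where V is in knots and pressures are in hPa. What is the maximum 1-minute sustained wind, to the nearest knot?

101 kt

ΔP = 1013 − 907 = 106 mb.
106^0.605 ≈ 16.800.
V ≈ 6 × 16.800 ≈ 100.8 kt.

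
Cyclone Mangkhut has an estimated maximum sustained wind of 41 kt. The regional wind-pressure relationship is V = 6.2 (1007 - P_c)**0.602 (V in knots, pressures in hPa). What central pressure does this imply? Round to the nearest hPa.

984 hPa

ΔP = (V / 6.2)^(1/0.602) = (41/6.2)^1.661.
41/6.2 = 6.613; 6.613^1.661 ≈ 23.06 hPa.
P_c = 1007 − 23.06 = 983.94 ≈ 984 hPa.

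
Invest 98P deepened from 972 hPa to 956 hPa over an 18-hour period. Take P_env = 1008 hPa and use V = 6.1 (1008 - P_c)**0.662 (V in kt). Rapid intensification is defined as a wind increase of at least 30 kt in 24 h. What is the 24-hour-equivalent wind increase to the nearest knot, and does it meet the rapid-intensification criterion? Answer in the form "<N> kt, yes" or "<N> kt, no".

24 kt, no

V₁: ΔP = 36, V ≈ 6.1 × 36^0.662 ≈ 65.40 kt.
V₂: ΔP = 52, V ≈ 6.1 × 52^0.662 ≈ 83.43 kt.
ΔV over 18 h = 18.03 kt → 24 h equivalent = 18.03 × 24/18 ≈ 24.04 kt.
24 kt < 30 kt ⇒ not rapid intensification.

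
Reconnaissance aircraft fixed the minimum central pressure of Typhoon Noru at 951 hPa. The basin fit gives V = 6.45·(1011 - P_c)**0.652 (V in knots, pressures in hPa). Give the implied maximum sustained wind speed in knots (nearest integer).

93 kt

ΔP = 1011 − 951 = 60 hPa.
60^0.652 ≈ 14.433.
V ≈ 6.45 × 14.433 ≈ 93.1 kt.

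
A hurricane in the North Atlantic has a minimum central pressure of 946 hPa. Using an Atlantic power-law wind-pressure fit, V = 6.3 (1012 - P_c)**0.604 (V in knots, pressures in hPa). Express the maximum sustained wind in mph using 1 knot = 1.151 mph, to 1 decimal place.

ΔP = 1012 − 946 = 66 hPa.
V ≈ 6.3 × 66^0.604 = 6.3 × 12.560 ≈ 79.131 kt.
79.131 × 1.151 ≈ 91.08 mph → 91.1 mph.

91.1 mph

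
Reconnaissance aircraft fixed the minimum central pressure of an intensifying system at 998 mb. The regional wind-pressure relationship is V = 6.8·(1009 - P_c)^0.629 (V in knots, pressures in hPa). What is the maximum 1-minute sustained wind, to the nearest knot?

31 kt

ΔP = 1009 − 998 = 11 mb.
11^0.629 ≈ 4.519.
V ≈ 6.8 × 4.519 ≈ 30.7 kt.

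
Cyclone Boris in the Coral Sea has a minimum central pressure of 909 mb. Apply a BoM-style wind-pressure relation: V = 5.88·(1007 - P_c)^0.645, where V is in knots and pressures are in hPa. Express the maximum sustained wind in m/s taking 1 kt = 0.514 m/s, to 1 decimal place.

ΔP = 1007 − 909 = 98 mb.
V ≈ 5.88 × 98^0.645 = 5.88 × 19.246 ≈ 113.167 kt.
113.167 × 0.514 ≈ 58.17 m/s → 58.2 m/s.

58.2 m/s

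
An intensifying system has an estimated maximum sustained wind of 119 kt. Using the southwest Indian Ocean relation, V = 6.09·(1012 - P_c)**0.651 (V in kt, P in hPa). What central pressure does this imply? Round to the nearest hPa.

916 hPa

ΔP = (V / 6.09)^(1/0.651) = (119/6.09)^1.536.
119/6.09 = 19.540; 19.540^1.536 ≈ 96.16 hPa.
P_c = 1012 − 96.16 = 915.84 ≈ 916 hPa.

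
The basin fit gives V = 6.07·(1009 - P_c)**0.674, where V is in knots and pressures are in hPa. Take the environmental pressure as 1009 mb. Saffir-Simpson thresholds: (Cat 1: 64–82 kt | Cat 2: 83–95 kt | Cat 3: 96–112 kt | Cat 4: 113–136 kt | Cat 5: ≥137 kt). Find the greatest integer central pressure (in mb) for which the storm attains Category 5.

907 mb

Category 5 begins at V = 137 kt.
Required ΔP = (137/6.07)^(1/0.674) = 22.570^1.484 ≈ 101.91 mb.
P_c ≤ 1009 − 101.91 = 907.09, so the highest integer P_c is 907 mb.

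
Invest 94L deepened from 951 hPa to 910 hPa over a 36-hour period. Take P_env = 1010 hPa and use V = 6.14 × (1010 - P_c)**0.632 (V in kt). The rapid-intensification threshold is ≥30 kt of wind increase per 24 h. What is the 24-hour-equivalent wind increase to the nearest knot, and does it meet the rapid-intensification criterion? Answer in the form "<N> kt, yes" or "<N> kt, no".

21 kt, no

V₁: ΔP = 59, V ≈ 6.14 × 59^0.632 ≈ 80.79 kt.
V₂: ΔP = 100, V ≈ 6.14 × 100^0.632 ≈ 112.76 kt.
ΔV over 36 h = 31.97 kt → 24 h equivalent = 31.97 × 24/36 ≈ 21.31 kt.
21 kt < 30 kt ⇒ not rapid intensification.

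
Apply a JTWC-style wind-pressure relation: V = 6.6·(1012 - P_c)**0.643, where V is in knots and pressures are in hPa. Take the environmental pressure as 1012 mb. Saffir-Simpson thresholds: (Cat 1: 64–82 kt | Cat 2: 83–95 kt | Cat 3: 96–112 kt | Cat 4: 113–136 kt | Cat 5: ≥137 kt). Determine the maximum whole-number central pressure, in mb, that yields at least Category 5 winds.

Category 5 begins at V = 137 kt.
Required ΔP = (137/6.6)^(1/0.643) = 20.758^1.555 ≈ 111.81 mb.
P_c ≤ 1012 − 111.81 = 900.19, so the highest integer P_c is 900 mb.

900 mb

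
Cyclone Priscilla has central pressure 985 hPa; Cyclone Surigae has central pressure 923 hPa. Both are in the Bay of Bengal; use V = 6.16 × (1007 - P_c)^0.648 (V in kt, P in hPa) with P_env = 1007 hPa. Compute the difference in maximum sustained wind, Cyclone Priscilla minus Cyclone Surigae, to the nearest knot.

-63 kt

Cyclone Priscilla: ΔP = 22; V ≈ 6.16 × 22^0.648 ≈ 45.65 kt.
Cyclone Surigae: ΔP = 84; V ≈ 6.16 × 84^0.648 ≈ 108.77 kt.
Difference ≈ 45.65 − 108.77 = -63.12 → -63 kt.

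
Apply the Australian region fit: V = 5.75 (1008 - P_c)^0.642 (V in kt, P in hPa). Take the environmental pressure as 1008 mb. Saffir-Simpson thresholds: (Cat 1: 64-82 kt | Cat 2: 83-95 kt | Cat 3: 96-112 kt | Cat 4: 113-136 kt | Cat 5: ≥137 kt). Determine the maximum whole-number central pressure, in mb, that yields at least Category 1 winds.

965 mb

Category 1 begins at V = 64 kt.
Required ΔP = (64/5.75)^(1/0.642) = 11.130^1.558 ≈ 42.67 mb.
P_c ≤ 1008 − 42.67 = 965.33, so the highest integer P_c is 965 mb.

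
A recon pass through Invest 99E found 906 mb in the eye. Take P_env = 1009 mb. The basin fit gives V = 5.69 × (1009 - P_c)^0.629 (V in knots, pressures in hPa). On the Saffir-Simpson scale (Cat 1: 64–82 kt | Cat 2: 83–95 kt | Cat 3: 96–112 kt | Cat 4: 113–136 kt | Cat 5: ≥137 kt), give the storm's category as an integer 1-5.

3

ΔP = 1009 − 906 = 103 mb.
V ≈ 5.69 × 103^0.629 = 5.69 × 18.45 ≈ 105 kt.
105 kt falls in the Category 3 band.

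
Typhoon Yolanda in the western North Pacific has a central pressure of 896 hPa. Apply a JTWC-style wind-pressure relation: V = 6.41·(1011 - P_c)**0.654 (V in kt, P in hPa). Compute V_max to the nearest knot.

ΔP = 1011 − 896 = 115 hPa.
115^0.654 ≈ 22.269.
V ≈ 6.41 × 22.269 ≈ 142.7 kt.

143 kt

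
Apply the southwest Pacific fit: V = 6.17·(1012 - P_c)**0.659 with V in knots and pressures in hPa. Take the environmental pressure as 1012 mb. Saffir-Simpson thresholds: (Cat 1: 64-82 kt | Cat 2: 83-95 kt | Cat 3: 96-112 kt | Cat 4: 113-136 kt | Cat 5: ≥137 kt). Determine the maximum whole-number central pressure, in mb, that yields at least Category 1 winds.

Category 1 begins at V = 64 kt.
Required ΔP = (64/6.17)^(1/0.659) = 10.373^1.517 ≈ 34.80 mb.
P_c ≤ 1012 − 34.80 = 977.20, so the highest integer P_c is 977 mb.

977 mb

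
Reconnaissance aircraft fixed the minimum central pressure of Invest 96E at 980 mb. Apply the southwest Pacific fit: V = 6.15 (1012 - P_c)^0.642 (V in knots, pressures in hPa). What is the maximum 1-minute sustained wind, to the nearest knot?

57 kt

ΔP = 1012 − 980 = 32 mb.
32^0.642 ≈ 9.254.
V ≈ 6.15 × 9.254 ≈ 56.9 kt.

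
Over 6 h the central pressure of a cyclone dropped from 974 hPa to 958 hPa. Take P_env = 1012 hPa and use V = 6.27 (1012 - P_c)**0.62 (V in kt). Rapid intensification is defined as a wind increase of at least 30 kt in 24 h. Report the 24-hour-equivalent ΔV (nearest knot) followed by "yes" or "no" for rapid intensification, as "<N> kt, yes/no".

V₁: ΔP = 38, V ≈ 6.27 × 38^0.62 ≈ 59.80 kt.
V₂: ΔP = 54, V ≈ 6.27 × 54^0.62 ≈ 74.36 kt.
ΔV over 6 h = 14.56 kt → 24 h equivalent = 14.56 × 24/6 ≈ 58.24 kt.
58 kt ≥ 30 kt ⇒ rapid intensification.

58 kt, yes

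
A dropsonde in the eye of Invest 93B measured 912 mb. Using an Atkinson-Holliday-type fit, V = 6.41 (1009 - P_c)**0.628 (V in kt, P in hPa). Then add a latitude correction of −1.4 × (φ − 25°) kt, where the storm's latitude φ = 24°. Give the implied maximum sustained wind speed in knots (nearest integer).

ΔP = 1009 − 912 = 97 mb.
97^0.628 ≈ 17.689.
V ≈ 6.41 × 17.689 ≈ 113.4 kt.
Latitude correction: −1.4 × (24 − 25) = 1.4 kt.
Corrected V ≈ 114.8 kt → 115 kt.

115 kt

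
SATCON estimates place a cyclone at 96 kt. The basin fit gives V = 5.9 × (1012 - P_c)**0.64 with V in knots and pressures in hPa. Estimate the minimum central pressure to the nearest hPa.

ΔP = (V / 5.9)^(1/0.64) = (96/5.9)^1.562.
96/5.9 = 16.271; 16.271^1.562 ≈ 78.13 hPa.
P_c = 1012 − 78.13 = 933.87 ≈ 934 hPa.

934 hPa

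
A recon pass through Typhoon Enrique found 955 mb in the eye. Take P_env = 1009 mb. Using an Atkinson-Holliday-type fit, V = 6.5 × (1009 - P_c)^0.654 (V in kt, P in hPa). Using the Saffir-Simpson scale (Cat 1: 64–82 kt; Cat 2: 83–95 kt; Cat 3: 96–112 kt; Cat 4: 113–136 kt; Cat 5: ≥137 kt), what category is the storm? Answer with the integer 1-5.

ΔP = 1009 − 955 = 54 mb.
V ≈ 6.5 × 54^0.654 = 6.5 × 13.58 ≈ 88 kt.
88 kt falls in the Category 2 band.

2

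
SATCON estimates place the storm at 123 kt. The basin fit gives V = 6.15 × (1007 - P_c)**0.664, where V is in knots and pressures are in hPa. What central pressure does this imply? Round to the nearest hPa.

916 hPa

ΔP = (V / 6.15)^(1/0.664) = (123/6.15)^1.506.
123/6.15 = 20.000; 20.000^1.506 ≈ 91.07 hPa.
P_c = 1007 − 91.07 = 915.93 ≈ 916 hPa.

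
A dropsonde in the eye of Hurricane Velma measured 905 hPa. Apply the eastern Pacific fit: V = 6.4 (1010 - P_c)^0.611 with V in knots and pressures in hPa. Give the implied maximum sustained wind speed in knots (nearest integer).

ΔP = 1010 − 905 = 105 hPa.
105^0.611 ≈ 17.177.
V ≈ 6.4 × 17.177 ≈ 109.9 kt.

110 kt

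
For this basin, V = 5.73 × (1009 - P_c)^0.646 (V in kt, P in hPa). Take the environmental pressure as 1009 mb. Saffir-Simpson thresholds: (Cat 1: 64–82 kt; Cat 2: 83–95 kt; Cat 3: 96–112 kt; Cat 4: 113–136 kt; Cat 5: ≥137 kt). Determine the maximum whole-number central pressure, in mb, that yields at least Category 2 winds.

946 mb

Category 2 begins at V = 83 kt.
Required ΔP = (83/5.73)^(1/0.646) = 14.485^1.548 ≈ 62.68 mb.
P_c ≤ 1009 − 62.68 = 946.32, so the highest integer P_c is 946 mb.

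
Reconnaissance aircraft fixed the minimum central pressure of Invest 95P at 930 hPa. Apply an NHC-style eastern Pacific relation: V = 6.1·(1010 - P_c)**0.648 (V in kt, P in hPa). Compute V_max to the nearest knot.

ΔP = 1010 − 930 = 80 hPa.
80^0.648 ≈ 17.108.
V ≈ 6.1 × 17.108 ≈ 104.4 kt.

104 kt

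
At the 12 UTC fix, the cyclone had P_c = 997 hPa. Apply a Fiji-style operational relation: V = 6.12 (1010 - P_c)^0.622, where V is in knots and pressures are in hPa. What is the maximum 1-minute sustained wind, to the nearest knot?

30 kt

ΔP = 1010 − 997 = 13 hPa.
13^0.622 ≈ 4.930.
V ≈ 6.12 × 4.930 ≈ 30.2 kt.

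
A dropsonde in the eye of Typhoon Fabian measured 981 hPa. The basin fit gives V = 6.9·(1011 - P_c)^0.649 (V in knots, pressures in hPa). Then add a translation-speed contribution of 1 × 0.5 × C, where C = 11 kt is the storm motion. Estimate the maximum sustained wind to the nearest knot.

ΔP = 1011 − 981 = 30 hPa.
30^0.649 ≈ 9.092.
V ≈ 6.9 × 9.092 ≈ 62.7 kt.
Translation term: 1 × 0.5 × 11 = 5.5 kt.
Corrected V ≈ 68.2 kt → 68 kt.

68 kt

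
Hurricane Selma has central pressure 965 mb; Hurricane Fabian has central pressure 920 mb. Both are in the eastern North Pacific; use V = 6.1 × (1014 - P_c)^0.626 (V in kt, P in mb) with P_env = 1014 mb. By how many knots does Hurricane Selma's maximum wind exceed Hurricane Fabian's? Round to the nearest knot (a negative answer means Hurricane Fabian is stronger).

-35 kt

Hurricane Selma: ΔP = 49; V ≈ 6.1 × 49^0.626 ≈ 69.73 kt.
Hurricane Fabian: ΔP = 94; V ≈ 6.1 × 94^0.626 ≈ 104.84 kt.
Difference ≈ 69.73 − 104.84 = -35.11 → -35 kt.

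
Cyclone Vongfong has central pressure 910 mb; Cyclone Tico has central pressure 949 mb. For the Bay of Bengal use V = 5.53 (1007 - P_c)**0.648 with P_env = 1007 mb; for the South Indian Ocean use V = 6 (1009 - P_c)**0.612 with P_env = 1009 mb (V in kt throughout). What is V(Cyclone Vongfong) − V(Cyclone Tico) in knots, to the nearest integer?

34 kt

Cyclone Vongfong: ΔP = 97; V ≈ 5.53 × 97^0.648 ≈ 107.19 kt.
Cyclone Tico: ΔP = 60; V ≈ 6 × 60^0.612 ≈ 73.52 kt.
Difference ≈ 107.19 − 73.52 = 33.67 → 34 kt.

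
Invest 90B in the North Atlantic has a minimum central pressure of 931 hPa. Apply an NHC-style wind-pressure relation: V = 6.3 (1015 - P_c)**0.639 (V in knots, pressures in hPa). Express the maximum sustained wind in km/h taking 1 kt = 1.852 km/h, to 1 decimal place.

198.0 km/h

ΔP = 1015 − 931 = 84 hPa.
V ≈ 6.3 × 84^0.639 = 6.3 × 16.967 ≈ 106.894 kt.
106.894 × 1.852 ≈ 197.97 km/h → 198.0 km/h.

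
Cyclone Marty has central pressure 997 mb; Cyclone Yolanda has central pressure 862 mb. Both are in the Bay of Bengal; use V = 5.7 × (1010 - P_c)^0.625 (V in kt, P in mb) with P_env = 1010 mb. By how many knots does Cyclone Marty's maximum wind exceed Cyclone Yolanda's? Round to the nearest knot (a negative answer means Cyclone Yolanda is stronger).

-101 kt

Cyclone Marty: ΔP = 13; V ≈ 5.7 × 13^0.625 ≈ 28.32 kt.
Cyclone Yolanda: ΔP = 148; V ≈ 5.7 × 148^0.625 ≈ 129.51 kt.
Difference ≈ 28.32 − 129.51 = -101.19 → -101 kt.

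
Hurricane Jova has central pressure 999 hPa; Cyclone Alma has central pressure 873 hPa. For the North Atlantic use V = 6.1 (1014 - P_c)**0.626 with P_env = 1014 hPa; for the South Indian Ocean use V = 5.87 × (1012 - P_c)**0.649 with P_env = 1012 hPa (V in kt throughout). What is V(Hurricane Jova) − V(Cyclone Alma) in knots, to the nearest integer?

-111 kt

Hurricane Jova: ΔP = 15; V ≈ 6.1 × 15^0.626 ≈ 33.23 kt.
Cyclone Alma: ΔP = 139; V ≈ 5.87 × 139^0.649 ≈ 144.36 kt.
Difference ≈ 33.23 − 144.36 = -111.13 → -111 kt.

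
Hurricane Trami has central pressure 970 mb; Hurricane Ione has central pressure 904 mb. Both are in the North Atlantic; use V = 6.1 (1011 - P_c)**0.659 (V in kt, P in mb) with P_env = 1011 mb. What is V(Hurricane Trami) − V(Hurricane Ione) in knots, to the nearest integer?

Hurricane Trami: ΔP = 41; V ≈ 6.1 × 41^0.659 ≈ 70.49 kt.
Hurricane Ione: ΔP = 107; V ≈ 6.1 × 107^0.659 ≈ 132.65 kt.
Difference ≈ 70.49 − 132.65 = -62.16 → -62 kt.

-62 kt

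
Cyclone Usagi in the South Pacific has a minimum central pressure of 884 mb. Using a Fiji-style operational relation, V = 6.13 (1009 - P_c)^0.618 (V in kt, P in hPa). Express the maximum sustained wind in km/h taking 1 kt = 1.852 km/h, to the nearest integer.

224 km/h

ΔP = 1009 − 884 = 125 mb.
V ≈ 6.13 × 125^0.618 = 6.13 × 19.765 ≈ 121.158 kt.
121.158 × 1.852 ≈ 224.38 km/h → 224 km/h.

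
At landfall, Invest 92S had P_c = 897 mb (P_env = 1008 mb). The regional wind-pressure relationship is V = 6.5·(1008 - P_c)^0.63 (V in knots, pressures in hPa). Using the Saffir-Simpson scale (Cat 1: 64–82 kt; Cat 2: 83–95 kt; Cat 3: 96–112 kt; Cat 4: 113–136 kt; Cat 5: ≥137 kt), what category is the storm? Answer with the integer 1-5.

4

ΔP = 1008 − 897 = 111 mb.
V ≈ 6.5 × 111^0.63 = 6.5 × 19.43 ≈ 126 kt.
126 kt falls in the Category 4 band.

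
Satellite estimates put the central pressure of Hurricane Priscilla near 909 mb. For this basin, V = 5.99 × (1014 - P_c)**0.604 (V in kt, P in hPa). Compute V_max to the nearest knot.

100 kt

ΔP = 1014 − 909 = 105 mb.
105^0.604 ≈ 16.626.
V ≈ 5.99 × 16.626 ≈ 99.6 kt.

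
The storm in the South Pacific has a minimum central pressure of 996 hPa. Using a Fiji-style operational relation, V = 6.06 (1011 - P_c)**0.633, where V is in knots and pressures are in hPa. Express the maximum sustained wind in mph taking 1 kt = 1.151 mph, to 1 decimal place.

ΔP = 1011 − 996 = 15 hPa.
V ≈ 6.06 × 15^0.633 = 6.06 × 5.552 ≈ 33.646 kt.
33.646 × 1.151 ≈ 38.73 mph → 38.7 mph.

38.7 mph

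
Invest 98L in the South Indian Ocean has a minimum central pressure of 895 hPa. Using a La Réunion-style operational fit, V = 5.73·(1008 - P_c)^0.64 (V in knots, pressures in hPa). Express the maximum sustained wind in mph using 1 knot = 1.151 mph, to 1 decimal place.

ΔP = 1008 − 895 = 113 hPa.
V ≈ 5.73 × 113^0.64 = 5.73 × 20.605 ≈ 118.066 kt.
118.066 × 1.151 ≈ 135.89 mph → 135.9 mph.

135.9 mph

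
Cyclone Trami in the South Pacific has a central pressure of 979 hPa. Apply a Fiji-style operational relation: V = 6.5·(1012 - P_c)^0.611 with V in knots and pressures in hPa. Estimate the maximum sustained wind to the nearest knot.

ΔP = 1012 − 979 = 33 hPa.
33^0.611 ≈ 8.469.
V ≈ 6.5 × 8.469 ≈ 55.0 kt.

55 kt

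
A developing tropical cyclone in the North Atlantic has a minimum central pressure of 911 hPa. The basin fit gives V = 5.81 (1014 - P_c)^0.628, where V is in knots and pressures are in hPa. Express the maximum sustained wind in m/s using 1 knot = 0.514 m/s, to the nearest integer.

55 m/s

ΔP = 1014 − 911 = 103 hPa.
V ≈ 5.81 × 103^0.628 = 5.81 × 18.368 ≈ 106.718 kt.
106.718 × 0.514 ≈ 54.85 m/s → 55 m/s.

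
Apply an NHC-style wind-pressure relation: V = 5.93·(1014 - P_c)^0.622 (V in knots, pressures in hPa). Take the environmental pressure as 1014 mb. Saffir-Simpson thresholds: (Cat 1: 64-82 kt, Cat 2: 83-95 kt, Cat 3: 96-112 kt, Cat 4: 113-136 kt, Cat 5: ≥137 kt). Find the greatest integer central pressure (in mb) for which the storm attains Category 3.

926 mb

Category 3 begins at V = 96 kt.
Required ΔP = (96/5.93)^(1/0.622) = 16.189^1.608 ≈ 87.92 mb.
P_c ≤ 1014 − 87.92 = 926.08, so the highest integer P_c is 926 mb.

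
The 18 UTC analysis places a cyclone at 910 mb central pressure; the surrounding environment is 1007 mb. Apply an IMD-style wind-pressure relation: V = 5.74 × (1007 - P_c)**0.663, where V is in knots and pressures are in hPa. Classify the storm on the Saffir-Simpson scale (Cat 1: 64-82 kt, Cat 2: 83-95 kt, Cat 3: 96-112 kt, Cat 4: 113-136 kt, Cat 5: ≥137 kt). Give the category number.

ΔP = 1007 − 910 = 97 mb.
V ≈ 5.74 × 97^0.663 = 5.74 × 20.76 ≈ 119 kt.
119 kt falls in the Category 4 band.

4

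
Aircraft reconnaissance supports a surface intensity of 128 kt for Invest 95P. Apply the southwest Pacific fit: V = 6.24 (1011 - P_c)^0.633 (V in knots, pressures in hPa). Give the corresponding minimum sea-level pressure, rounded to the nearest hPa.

ΔP = (V / 6.24)^(1/0.633) = (128/6.24)^1.580.
128/6.24 = 20.513; 20.513^1.580 ≈ 118.23 hPa.
P_c = 1011 − 118.23 = 892.77 ≈ 893 hPa.

893 hPa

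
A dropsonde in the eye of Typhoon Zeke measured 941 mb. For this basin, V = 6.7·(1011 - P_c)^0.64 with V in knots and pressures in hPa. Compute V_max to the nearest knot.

ΔP = 1011 − 941 = 70 mb.
70^0.64 ≈ 15.166.
V ≈ 6.7 × 15.166 ≈ 101.6 kt.

102 kt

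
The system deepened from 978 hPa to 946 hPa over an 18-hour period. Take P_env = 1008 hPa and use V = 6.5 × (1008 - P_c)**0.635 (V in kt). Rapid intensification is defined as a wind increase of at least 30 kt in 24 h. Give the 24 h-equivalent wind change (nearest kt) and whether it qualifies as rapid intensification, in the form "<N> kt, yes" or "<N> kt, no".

44 kt, yes

V₁: ΔP = 30, V ≈ 6.5 × 30^0.635 ≈ 56.35 kt.
V₂: ΔP = 62, V ≈ 6.5 × 62^0.635 ≈ 89.35 kt.
ΔV over 18 h = 33.00 kt → 24 h equivalent = 33.00 × 24/18 ≈ 44.00 kt.
44 kt ≥ 30 kt ⇒ rapid intensification.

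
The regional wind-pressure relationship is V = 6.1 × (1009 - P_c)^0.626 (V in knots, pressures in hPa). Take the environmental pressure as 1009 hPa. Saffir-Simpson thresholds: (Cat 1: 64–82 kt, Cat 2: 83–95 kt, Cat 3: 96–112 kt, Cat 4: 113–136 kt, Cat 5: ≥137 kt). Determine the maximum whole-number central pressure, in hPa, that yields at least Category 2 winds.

Category 2 begins at V = 83 kt.
Required ΔP = (83/6.1)^(1/0.626) = 13.607^1.597 ≈ 64.73 hPa.
P_c ≤ 1009 − 64.73 = 944.27, so the highest integer P_c is 944 hPa.

944 hPa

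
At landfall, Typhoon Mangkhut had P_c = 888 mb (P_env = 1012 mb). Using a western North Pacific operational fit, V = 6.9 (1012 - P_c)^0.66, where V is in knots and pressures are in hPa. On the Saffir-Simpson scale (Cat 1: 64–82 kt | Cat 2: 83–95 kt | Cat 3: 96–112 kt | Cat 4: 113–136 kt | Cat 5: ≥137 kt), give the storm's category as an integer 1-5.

ΔP = 1012 − 888 = 124 mb.
V ≈ 6.9 × 124^0.66 = 6.9 × 24.08 ≈ 166 kt.
166 kt falls in the Category 5 band.

5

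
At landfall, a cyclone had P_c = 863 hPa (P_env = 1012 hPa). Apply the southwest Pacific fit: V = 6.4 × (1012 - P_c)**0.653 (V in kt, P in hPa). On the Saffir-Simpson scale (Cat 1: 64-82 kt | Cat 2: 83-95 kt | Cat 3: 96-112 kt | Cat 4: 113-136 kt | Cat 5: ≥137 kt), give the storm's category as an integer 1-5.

ΔP = 1012 − 863 = 149 hPa.
V ≈ 6.4 × 149^0.653 = 6.4 × 26.25 ≈ 168 kt.
168 kt falls in the Category 5 band.

5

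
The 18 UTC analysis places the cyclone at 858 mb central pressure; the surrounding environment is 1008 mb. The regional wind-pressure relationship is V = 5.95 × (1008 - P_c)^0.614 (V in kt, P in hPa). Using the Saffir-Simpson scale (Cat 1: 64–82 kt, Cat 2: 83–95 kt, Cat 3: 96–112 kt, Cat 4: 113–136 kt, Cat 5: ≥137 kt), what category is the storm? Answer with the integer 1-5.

4

ΔP = 1008 − 858 = 150 mb.
V ≈ 5.95 × 150^0.614 = 5.95 × 21.68 ≈ 129 kt.
129 kt falls in the Category 4 band.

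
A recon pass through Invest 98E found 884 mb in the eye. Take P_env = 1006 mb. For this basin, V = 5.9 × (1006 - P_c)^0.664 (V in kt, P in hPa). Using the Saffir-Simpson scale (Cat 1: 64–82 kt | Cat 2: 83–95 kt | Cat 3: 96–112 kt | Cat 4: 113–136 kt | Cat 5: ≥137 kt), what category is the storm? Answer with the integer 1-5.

ΔP = 1006 − 884 = 122 mb.
V ≈ 5.9 × 122^0.664 = 5.9 × 24.29 ≈ 143 kt.
143 kt falls in the Category 5 band.

5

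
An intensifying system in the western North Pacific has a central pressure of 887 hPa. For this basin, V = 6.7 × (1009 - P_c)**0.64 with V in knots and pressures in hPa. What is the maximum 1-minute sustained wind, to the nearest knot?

145 kt

ΔP = 1009 − 887 = 122 hPa.
122^0.64 ≈ 21.641.
V ≈ 6.7 × 21.641 ≈ 145.0 kt.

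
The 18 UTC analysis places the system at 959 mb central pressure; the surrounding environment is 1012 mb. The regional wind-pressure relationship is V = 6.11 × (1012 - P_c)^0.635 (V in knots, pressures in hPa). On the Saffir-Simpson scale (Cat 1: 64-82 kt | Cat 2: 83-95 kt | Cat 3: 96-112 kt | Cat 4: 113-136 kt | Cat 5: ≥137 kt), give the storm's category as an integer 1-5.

ΔP = 1012 − 959 = 53 mb.
V ≈ 6.11 × 53^0.635 = 6.11 × 12.44 ≈ 76 kt.
76 kt falls in the Category 1 band.

1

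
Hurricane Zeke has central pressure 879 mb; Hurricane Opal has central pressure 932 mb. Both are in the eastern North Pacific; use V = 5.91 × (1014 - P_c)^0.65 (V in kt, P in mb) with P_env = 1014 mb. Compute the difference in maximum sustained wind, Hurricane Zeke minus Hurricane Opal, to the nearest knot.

Hurricane Zeke: ΔP = 135; V ≈ 5.91 × 135^0.65 ≈ 143.32 kt.
Hurricane Opal: ΔP = 82; V ≈ 5.91 × 82^0.65 ≈ 103.65 kt.
Difference ≈ 143.32 − 103.65 = 39.67 → 40 kt.

40 kt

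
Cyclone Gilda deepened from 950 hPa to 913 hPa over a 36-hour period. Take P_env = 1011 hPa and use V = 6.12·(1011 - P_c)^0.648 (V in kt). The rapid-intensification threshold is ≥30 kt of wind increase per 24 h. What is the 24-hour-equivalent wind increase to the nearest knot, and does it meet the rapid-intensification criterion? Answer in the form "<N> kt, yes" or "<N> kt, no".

V₁: ΔP = 61, V ≈ 6.12 × 61^0.648 ≈ 87.83 kt.
V₂: ΔP = 98, V ≈ 6.12 × 98^0.648 ≈ 119.42 kt.
ΔV over 36 h = 31.59 kt → 24 h equivalent = 31.59 × 24/36 ≈ 21.06 kt.
21 kt < 30 kt ⇒ not rapid intensification.

21 kt, no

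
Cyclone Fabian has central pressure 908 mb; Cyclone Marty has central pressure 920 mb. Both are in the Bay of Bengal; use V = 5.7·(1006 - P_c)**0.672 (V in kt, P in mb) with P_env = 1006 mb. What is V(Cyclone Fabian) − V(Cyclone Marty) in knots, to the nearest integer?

Cyclone Fabian: ΔP = 98; V ≈ 5.7 × 98^0.672 ≈ 124.16 kt.
Cyclone Marty: ΔP = 86; V ≈ 5.7 × 86^0.672 ≈ 113.73 kt.
Difference ≈ 124.16 − 113.73 = 10.43 → 10 kt.

10 kt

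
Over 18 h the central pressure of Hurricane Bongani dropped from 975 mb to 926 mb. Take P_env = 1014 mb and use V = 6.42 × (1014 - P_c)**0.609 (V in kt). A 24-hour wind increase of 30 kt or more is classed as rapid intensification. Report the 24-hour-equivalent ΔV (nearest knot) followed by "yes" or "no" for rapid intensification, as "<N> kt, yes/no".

V₁: ΔP = 39, V ≈ 6.42 × 39^0.609 ≈ 59.77 kt.
V₂: ΔP = 88, V ≈ 6.42 × 88^0.609 ≈ 98.11 kt.
ΔV over 18 h = 38.34 kt → 24 h equivalent = 38.34 × 24/18 ≈ 51.12 kt.
51 kt ≥ 30 kt ⇒ rapid intensification.

51 kt, yes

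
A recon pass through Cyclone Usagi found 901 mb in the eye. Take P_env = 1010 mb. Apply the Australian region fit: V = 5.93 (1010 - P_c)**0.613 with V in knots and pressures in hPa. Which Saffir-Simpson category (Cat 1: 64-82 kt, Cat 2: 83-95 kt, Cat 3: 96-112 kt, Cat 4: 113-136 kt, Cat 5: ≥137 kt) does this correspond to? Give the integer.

3

ΔP = 1010 − 901 = 109 mb.
V ≈ 5.93 × 109^0.613 = 5.93 × 17.74 ≈ 105 kt.
105 kt falls in the Category 3 band.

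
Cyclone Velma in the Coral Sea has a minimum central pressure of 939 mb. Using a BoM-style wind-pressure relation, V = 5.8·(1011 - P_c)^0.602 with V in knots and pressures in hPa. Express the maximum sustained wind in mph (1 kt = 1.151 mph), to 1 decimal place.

ΔP = 1011 − 939 = 72 mb.
V ≈ 5.8 × 72^0.602 = 5.8 × 13.125 ≈ 76.128 kt.
76.128 × 1.151 ≈ 87.62 mph → 87.6 mph.

87.6 mph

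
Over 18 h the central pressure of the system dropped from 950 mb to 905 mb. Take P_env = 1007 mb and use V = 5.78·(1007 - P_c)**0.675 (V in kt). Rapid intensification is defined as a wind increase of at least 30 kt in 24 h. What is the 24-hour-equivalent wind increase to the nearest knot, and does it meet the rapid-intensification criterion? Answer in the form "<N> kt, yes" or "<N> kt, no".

V₁: ΔP = 57, V ≈ 5.78 × 57^0.675 ≈ 88.54 kt.
V₂: ΔP = 102, V ≈ 5.78 × 102^0.675 ≈ 131.14 kt.
ΔV over 18 h = 42.60 kt → 24 h equivalent = 42.60 × 24/18 ≈ 56.80 kt.
57 kt ≥ 30 kt ⇒ rapid intensification.

57 kt, yes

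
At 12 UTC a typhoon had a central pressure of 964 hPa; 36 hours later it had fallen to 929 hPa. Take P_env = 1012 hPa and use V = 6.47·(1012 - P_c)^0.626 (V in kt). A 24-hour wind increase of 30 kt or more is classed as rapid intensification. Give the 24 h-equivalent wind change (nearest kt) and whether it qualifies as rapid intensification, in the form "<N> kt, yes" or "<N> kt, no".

V₁: ΔP = 48, V ≈ 6.47 × 48^0.626 ≈ 73.01 kt.
V₂: ΔP = 83, V ≈ 6.47 × 83^0.626 ≈ 102.86 kt.
ΔV over 36 h = 29.85 kt → 24 h equivalent = 29.85 × 24/36 ≈ 19.90 kt.
20 kt < 30 kt ⇒ not rapid intensification.

20 kt, no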